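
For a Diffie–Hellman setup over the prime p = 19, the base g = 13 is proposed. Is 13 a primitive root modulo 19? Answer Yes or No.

Yes

φ(19) = 19 − 1 = 18 = 2 · 3^2.
13 is a primitive root mod 19 iff 13^(φ(19)/q) ≢ 1 for every prime q | φ(19), i.e. q ∈ {2, 3}.
13^9 ≡ 18 (mod 19)  [q = 2: ≢ 1 ✓]
13^6 ≡ 11 (mod 19)  [q = 3: ≢ 1 ✓]
None equal 1, so ord_19(13) = 18: 13 is a primitive root.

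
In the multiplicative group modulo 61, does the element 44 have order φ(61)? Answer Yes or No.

Yes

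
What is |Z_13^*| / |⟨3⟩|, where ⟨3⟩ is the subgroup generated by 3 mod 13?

4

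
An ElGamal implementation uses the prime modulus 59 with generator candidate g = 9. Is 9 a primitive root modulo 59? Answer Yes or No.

No

φ(59) = 59 − 1 = 58 = 2 · 29.
It suffices to check that the order of 9 is not a proper divisor of 58: compute 9^(58/q) for q ∈ {2, 29}.
9^29 ≡ 1 (mod 59)  [q = 2: ≡ 1 ✗]
9^2 ≡ 22 (mod 59)  [q = 29: ≢ 1 ✓]
The check at q = 2 fails, so 9 generates a proper subgroup.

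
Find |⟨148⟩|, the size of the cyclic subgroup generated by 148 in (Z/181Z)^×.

45

ord(148) | φ(181) = 181 − 1 = 180 = 2^2 · 3^2 · 5.
Divisors of 180: 1, 2, 3, 4, 5, 6, 9, 10, 12, 15, 18, 20, 30, 36, 45, 60, 90, 180.
Evaluate successive powers at the divisors of 180:
148^1 ≡ 148
148^2 ≡ 3
148^3 ≡ 82
148^4 ≡ 9
148^5 ≡ 65
148^6 ≡ 27
148^9 ≡ 42
148^10 ≡ 62
148^12 ≡ 5
148^15 ≡ 48
148^18 ≡ 135
148^20 ≡ 43
148^30 ≡ 132
148^36 ≡ 125
148^45 ≡ 1
Hence ord(148) = 45.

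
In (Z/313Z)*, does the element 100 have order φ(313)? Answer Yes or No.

φ(313) = 313 − 1 = 312 = 2^3 · 3 · 13.
100 is a primitive root mod 313 iff 100^(φ(313)/q) ≢ 1 for every prime q | φ(313), i.e. q ∈ {2, 3, 13}.
100^156 ≡ 1 (mod 313)  [q = 2: ≡ 1 ✗]
100^104 ≡ 98 (mod 313)  [q = 3: ≢ 1 ✓]
100^24 ≡ 280 (mod 313)  [q = 13: ≢ 1 ✓]
Since 100^156 ≡ 1, the order of 100 divides 156 < 312, so 100 is not a primitive root.

No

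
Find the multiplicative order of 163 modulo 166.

82

ord(163) | φ(166) = φ(2)·φ(83) = 1·82 = 82 = 2 · 41.
Divisors of 82: 1, 2, 41, 82.
Compute 163^d (mod 166) for the divisors d until we hit 1:
163^1 ≡ 163 (mod 166)
163^2 ≡ 9 (mod 166)
163^41 ≡ 165 (mod 166)
163^82 ≡ 1 (mod 166) ✓
The smallest such exponent is 82, so the order of 163 is 82.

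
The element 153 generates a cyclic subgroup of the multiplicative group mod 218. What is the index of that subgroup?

1

Since 153 ∈ (Z/218Z)^×, its order divides φ(218) = φ(2)·φ(109) = 1·108 = 108 = 2^2 · 3^3.
Divisors of 108: 1, 2, 3, 4, 6, 9, 12, 18, 27, 36, 54, 108.
Compute 153^d (mod 218) for the divisors d until we hit 1:
153^1 ≡ 153 (mod 218)
153^2 ≡ 83 (mod 218)
153^3 ≡ 55 (mod 218)
153^4 ≡ 131 (mod 218)
153^6 ≡ 191 (mod 218)
153^9 ≡ 41 (mod 218)
153^12 ≡ 75 (mod 218)
153^18 ≡ 155 (mod 218)
153^27 ≡ 33 (mod 218)
153^36 ≡ 45 (mod 218)
153^54 ≡ 217 (mod 218)
153^108 ≡ 1 (mod 218) ✓
Thus |⟨153⟩| = ord(153) = 108.
[(Z/218Z)^× : ⟨153⟩] = 108/108 = 1.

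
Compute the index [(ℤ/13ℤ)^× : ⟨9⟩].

4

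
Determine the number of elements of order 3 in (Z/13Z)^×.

2

φ(13) = 13 − 1 = 12 = 2^2 · 3.
Since (Z/13Z)^× is cyclic of order 12, the number of elements of order d is φ(d) when d | 12 and 0 otherwise.
3 | 12, and φ(3) = 3 − 1 = 2.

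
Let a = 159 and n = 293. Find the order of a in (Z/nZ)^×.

By Lagrange's theorem, ord_293(159) divides φ(293) = 293 − 1 = 292 = 2^2 · 73.
Divisors of 292: 1, 2, 4, 73, 146, 292.
Test each divisor d:
159^1 ≡ 159 (mod 293)
159^2 ≡ 83 (mod 293)
159^4 ≡ 150 (mod 293)
159^73 ≡ 138 (mod 293)
159^146 ≡ 292 (mod 293)
159^292 ≡ 1 (mod 293) ✓
Hence ord(159) = 292.

292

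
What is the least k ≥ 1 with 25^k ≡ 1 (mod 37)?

18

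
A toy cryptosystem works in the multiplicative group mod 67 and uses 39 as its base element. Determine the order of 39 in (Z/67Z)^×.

33

The order of 39 must divide φ(67) = 67 − 1 = 66 = 2 · 3 · 11.
Divisors of 66: 1, 2, 3, 6, 11, 22, 33, 66.
Evaluate successive powers at the divisors of 66:
39^1 ≡ 39 (mod 67)
39^2 ≡ 47 (mod 67)
39^3 ≡ 24 (mod 67)
39^6 ≡ 40 (mod 67)
39^11 ≡ 29 (mod 67)
39^22 ≡ 37 (mod 67)
39^33 ≡ 1 (mod 67) ✓
Therefore the multiplicative order of 39 modulo 67 is 33.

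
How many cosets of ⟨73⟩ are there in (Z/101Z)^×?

The order of 73 must divide φ(101) = 101 − 1 = 100 = 2^2 · 5^2.
Divisors of 100: 1, 2, 4, 5, 10, 20, 25, 50, 100.
Evaluate successive powers at the divisors of 100:
73^1 ≡ 73 (mod 101)
73^2 ≡ 77 (mod 101)
73^4 ≡ 71 (mod 101)
73^5 ≡ 32 (mod 101)
73^10 ≡ 14 (mod 101)
73^20 ≡ 95 (mod 101)
73^25 ≡ 10 (mod 101)
73^50 ≡ 100 (mod 101)
73^100 ≡ 1 (mod 101) ✓
So ord_101(73) = 100, hence |⟨73⟩| = 100.
Index = |(Z/101Z)^×| / |⟨73⟩| = 100 / 100 = 1.

1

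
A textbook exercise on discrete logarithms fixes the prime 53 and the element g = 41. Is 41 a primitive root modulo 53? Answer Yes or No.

Yes

φ(53) = 53 − 1 = 52 = 2^2 · 13.
It suffices to check that the order of 41 is not a proper divisor of 52: compute 41^(52/q) for q ∈ {2, 13}.
41^26 ≡ 52 (mod 53)  [q = 2: ≢ 1 ✓]
41^4 ≡ 13 (mod 53)  [q = 13: ≢ 1 ✓]
None equal 1, so ord_53(41) = 52: 41 is a primitive root.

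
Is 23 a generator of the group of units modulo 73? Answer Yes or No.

φ(73) = 73 − 1 = 72 = 2^3 · 3^2.
An element g generates (Z/73Z)^× iff g^(72/q) ≢ 1 (mod 73) for each prime q ∈ {2, 3}.
23^36 ≡ 1 (mod 73)  [q = 2: ≡ 1 ✗]
23^24 ≡ 8 (mod 73)  [q = 3: ≢ 1 ✓]
The check at q = 2 fails, so 23 generates a proper subgroup.

No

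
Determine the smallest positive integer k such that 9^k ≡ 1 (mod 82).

Since 9 ∈ (Z/82Z)^×, its order divides φ(82) = φ(2)·φ(41) = 1·40 = 40 = 2^3 · 5.
Divisors of 40: 1, 2, 4, 5, 8, 10, 20, 40.
Test each divisor d:
9^1 ≡ 9 (mod 82)
9^2 ≡ 81 (mod 82)
9^4 ≡ 1 (mod 82) ✓
Hence ord(9) = 4.

4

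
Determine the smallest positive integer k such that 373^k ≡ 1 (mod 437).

By Lagrange's theorem, ord_437(373) divides φ(437) = φ(19·23) = (19−1)·(23−1) = 18·22 = 396 = 2^2 · 3^2 · 11.
Divisors of 396: 1, 2, 3, 4, 6, 9, 11, 12, 18, 22, 33, 36, 44, 66, 99, 132, 198, 396.
Check 373^d mod 437 for each divisor in increasing order:
373^1 ≡ 373
373^2 ≡ 163
373^3 ≡ 56
373^4 ≡ 349
373^6 ≡ 77
373^9 ≡ 379
373^11 ≡ 160
373^12 ≡ 248
373^18 ≡ 305
373^22 ≡ 254
373^33 ≡ 436
373^36 ≡ 381
373^44 ≡ 277
373^66 ≡ 1
The smallest such exponent is 66, so the order of 373 is 66.

66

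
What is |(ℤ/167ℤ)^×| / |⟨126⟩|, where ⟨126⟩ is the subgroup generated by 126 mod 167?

2

By Lagrange's theorem, ord_167(126) divides φ(167) = 167 − 1 = 166 = 2 · 83.
Divisors of 166: 1, 2, 83, 166.
Evaluate successive powers at the divisors of 166:
126^1 ≡ 126 (mod 167)
126^2 ≡ 11 (mod 167)
126^83 ≡ 1 (mod 167) ✓
So ord_167(126) = 83, hence |⟨126⟩| = 83.
Index = |(Z/167Z)^×| / |⟨126⟩| = 166 / 83 = 2.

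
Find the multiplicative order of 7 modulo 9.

3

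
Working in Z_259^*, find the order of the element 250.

Since 250 ∈ (Z/259Z)^×, its order divides φ(259) = φ(7·37) = (7−1)·(37−1) = 6·36 = 216 = 2^3 · 3^3.
Divisors of 216: 1, 2, 3, 4, 6, 8, 9, 12, 18, 24, 27, 36, 54, 72, 108, 216.
Test each divisor d:
250^1 ≡ 250
250^2 ≡ 81
250^3 ≡ 48
250^4 ≡ 86
250^6 ≡ 232
250^8 ≡ 144
250^9 ≡ 258
250^12 ≡ 211
250^18 ≡ 1
Hence ord(250) = 18.

18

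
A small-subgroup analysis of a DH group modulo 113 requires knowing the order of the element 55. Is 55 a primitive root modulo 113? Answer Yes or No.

Yes

φ(113) = 113 − 1 = 112 = 2^4 · 7.
Test 55^(112/q) mod 113 for each prime factor q of 112:
55^56 ≡ 112 (mod 113)  [q = 2: ≢ 1 ✓]
55^16 ≡ 16 (mod 113)  [q = 7: ≢ 1 ✓]
Every test exponent gives a nontrivial residue, hence 55 generates the full group.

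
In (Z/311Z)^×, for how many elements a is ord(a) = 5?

4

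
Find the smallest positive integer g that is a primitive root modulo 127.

φ(127) = 127 − 1 = 126 = 2 · 3^2 · 7.
Test candidates g = 2, 3, … against the prime factors q ∈ {2, 3, 7} of φ(127): g is a generator iff g^(126/q) ≢ 1 for every such q.
g = 2: 2^63 ≡ 1 — hits 1, so not a primitive root.
g = 3: 3^63 ≡ 126; 3^42 ≡ 107; 3^18 ≡ 4 — none is 1, so 3 is a primitive root.
The smallest primitive root modulo 127 is 3.

3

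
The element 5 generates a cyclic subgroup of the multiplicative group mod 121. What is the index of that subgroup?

The order of 5 must divide φ(121) = φ(11^2) = 11·(11−1) = 110 = 2 · 5 · 11.
Divisors of 110: 1, 2, 5, 10, 11, 22, 55, 110.
Check 5^d mod 121 for each divisor in increasing order:
5^1 ≡ 5
5^2 ≡ 25
5^5 ≡ 100
5^10 ≡ 78
5^11 ≡ 27
5^22 ≡ 3
5^55 ≡ 1
Thus |⟨5⟩| = ord(5) = 55.
Index = |(Z/121Z)^×| / |⟨5⟩| = 110 / 55 = 2.

2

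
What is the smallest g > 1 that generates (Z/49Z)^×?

3

φ(49) = φ(7^2) = 7·(7−1) = 42 = 2 · 3 · 7.
Test candidates g = 2, 3, … against the prime factors q ∈ {2, 3, 7} of φ(49): g is a generator iff g^(42/q) ≢ 1 for every such q.
g = 2: 2^21 ≡ 1 — hits 1, so not a primitive root.
g = 3: 3^21 ≡ 48; 3^14 ≡ 30; 3^6 ≡ 43 — none is 1, so 3 is a primitive root.
The smallest primitive root modulo 49 is 3.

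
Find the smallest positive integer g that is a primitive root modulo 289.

3

φ(289) = φ(17^2) = 17·(17−1) = 272 = 2^4 · 17.
g is a primitive root iff g^(272/q) ≢ 1 (mod 289) for each prime q ∈ {2, 17}.
g = 2: 2^136 ≡ 1 — hits 1, so not a primitive root.
g = 3: 3^136 ≡ 288; 3^16 ≡ 171 — none is 1, so 3 is a primitive root.
Hence the least primitive root of 289 is 3.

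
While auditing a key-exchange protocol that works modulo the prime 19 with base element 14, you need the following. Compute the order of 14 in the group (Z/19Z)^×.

The order of 14 must divide φ(19) = 19 − 1 = 18 = 2 · 3^2.
Divisors of 18: 1, 2, 3, 6, 9, 18.
Check 14^d mod 19 for each divisor in increasing order:
14^1 ≡ 14
14^2 ≡ 6
14^3 ≡ 8
14^6 ≡ 7
14^9 ≡ 18
14^18 ≡ 1
The smallest such exponent is 18, so the order of 14 is 18.

18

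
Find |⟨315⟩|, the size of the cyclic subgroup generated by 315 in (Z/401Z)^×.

25

By Lagrange's theorem, ord_401(315) divides φ(401) = 401 − 1 = 400 = 2^4 · 5^2.
Divisors of 400: 1, 2, 4, 5, 8, 10, 16, 20, 25, 40, 50, 80, 100, 200, 400.
Evaluate successive powers at the divisors of 400:
315^1 ≡ 315 (mod 401)
315^2 ≡ 178 (mod 401)
315^4 ≡ 5 (mod 401)
315^5 ≡ 372 (mod 401)
315^8 ≡ 25 (mod 401)
315^10 ≡ 39 (mod 401)
315^16 ≡ 224 (mod 401)
315^20 ≡ 318 (mod 401)
315^25 ≡ 1 (mod 401) ✓
So ord_401(315) = 25.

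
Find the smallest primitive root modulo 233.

φ(233) = 233 − 1 = 232 = 2^3 · 29.
g is a primitive root iff g^(232/q) ≢ 1 (mod 233) for each prime q ∈ {2, 29}.
g = 2: 2^116 ≡ 1 — hits 1, so not a primitive root.
g = 3: 3^116 ≡ 232; 3^8 ≡ 37 — none is 1, so 3 is a primitive root.
So 3 is the smallest generator of (Z/233Z)^×.

3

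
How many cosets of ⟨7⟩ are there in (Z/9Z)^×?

2

The order of 7 must divide φ(9) = φ(3^2) = 3·(3−1) = 6 = 2 · 3.
Divisors of 6: 1, 2, 3, 6.
Check 7^d mod 9 for each divisor in increasing order:
7^1 ≡ 7 (mod 9)
7^2 ≡ 4 (mod 9)
7^3 ≡ 1 (mod 9) ✓
The order of 7 is 3, so the subgroup it generates has 3 elements.
[(Z/9Z)^× : ⟨7⟩] = 6/3 = 2.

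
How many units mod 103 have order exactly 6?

2

φ(103) = 103 − 1 = 102 = 2 · 3 · 17.
(Z/103Z)^× is cyclic (|G| = 102); a cyclic group of order m has exactly φ(d) elements of each order d | m, and none otherwise.
6 = 2 · 3 divides 102, and φ(6) = 2.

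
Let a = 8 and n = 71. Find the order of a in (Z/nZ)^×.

35

Since 8 ∈ (Z/71Z)^×, its order divides φ(71) = 71 − 1 = 70 = 2 · 5 · 7.
Divisors of 70: 1, 2, 5, 7, 10, 14, 35, 70.
Evaluate successive powers at the divisors of 70:
8^1 ≡ 8
8^2 ≡ 64
8^5 ≡ 37
8^7 ≡ 25
8^10 ≡ 20
8^14 ≡ 57
8^35 ≡ 1
The smallest such exponent is 35, so the order of 8 is 35.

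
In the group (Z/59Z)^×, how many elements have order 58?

28

φ(59) = 59 − 1 = 58 = 2 · 29.
(Z/59Z)^× is cyclic (|G| = 58); a cyclic group of order m has exactly φ(d) elements of each order d | m, and none otherwise.
58 = 2 · 29 divides 58, and φ(58) = 28.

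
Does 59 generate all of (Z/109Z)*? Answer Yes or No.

Yes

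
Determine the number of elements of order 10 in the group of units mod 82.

φ(82) = φ(2)·φ(41) = 1·40 = 40 = 2^3 · 5.
In a cyclic group of order 40, there are φ(d) elements of order d for each divisor d of 40, and zero for non-divisors.
10 = 2 · 5 divides 40, and φ(10) = 4.

4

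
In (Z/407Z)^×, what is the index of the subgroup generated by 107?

4

Since 107 ∈ (Z/407Z)^×, its order divides φ(407) = φ(11·37) = (11−1)·(37−1) = 10·36 = 360 = 2^3 · 3^2 · 5.
Divisors of 360: 1, 2, 3, 4, 5, 6, 8, 9, 10, 12, 15, 18, 20, 24, 30, 36, 40, 45, 60, 72, 90, 120, 180, 360.
Check 107^d mod 407 for each divisor in increasing order:
107^1 ≡ 107 (mod 407)
107^2 ≡ 53 (mod 407)
107^3 ≡ 380 (mod 407)
107^4 ≡ 367 (mod 407)
107^5 ≡ 197 (mod 407)
107^6 ≡ 322 (mod 407)
107^8 ≡ 379 (mod 407)
107^9 ≡ 260 (mod 407)
107^10 ≡ 144 (mod 407)
107^12 ≡ 306 (mod 407)
107^15 ≡ 285 (mod 407)
107^18 ≡ 38 (mod 407)
107^20 ≡ 386 (mod 407)
107^24 ≡ 26 (mod 407)
107^30 ≡ 232 (mod 407)
107^36 ≡ 223 (mod 407)
107^40 ≡ 34 (mod 407)
107^45 ≡ 186 (mod 407)
107^60 ≡ 100 (mod 407)
107^72 ≡ 75 (mod 407)
107^90 ≡ 1 (mod 407) ✓
Thus |⟨107⟩| = ord(107) = 90.
Index = |(Z/407Z)^×| / |⟨107⟩| = 360 / 90 = 4.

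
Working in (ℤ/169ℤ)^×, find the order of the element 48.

By Lagrange's theorem, ord_169(48) divides φ(169) = φ(13^2) = 13·(13−1) = 156 = 2^2 · 3 · 13.
Divisors of 156: 1, 2, 3, 4, 6, 12, 13, 26, 39, 52, 78, 156.
Check 48^d mod 169 for each divisor in increasing order:
48^1 ≡ 48 (mod 169)
48^2 ≡ 107 (mod 169)
48^3 ≡ 66 (mod 169)
48^4 ≡ 126 (mod 169)
48^6 ≡ 131 (mod 169)
48^12 ≡ 92 (mod 169)
48^13 ≡ 22 (mod 169)
48^26 ≡ 146 (mod 169)
48^39 ≡ 1 (mod 169) ✓
The smallest such exponent is 39, so the order of 48 is 39.

39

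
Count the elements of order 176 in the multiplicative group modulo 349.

0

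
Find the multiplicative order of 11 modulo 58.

28

Since 11 ∈ (Z/58Z)^×, its order divides φ(58) = φ(2)·φ(29) = 1·28 = 28 = 2^2 · 7.
Divisors of 28: 1, 2, 4, 7, 14, 28.
Test each divisor d:
11^1 ≡ 11 (mod 58)
11^2 ≡ 5 (mod 58)
11^4 ≡ 25 (mod 58)
11^7 ≡ 41 (mod 58)
11^14 ≡ 57 (mod 58)
11^28 ≡ 1 (mod 58) ✓
Therefore the multiplicative order of 11 modulo 58 is 28.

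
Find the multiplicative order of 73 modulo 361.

171

ord(73) | φ(361) = φ(19^2) = 19·(19−1) = 342 = 2 · 3^2 · 19.
Divisors of 342: 1, 2, 3, 6, 9, 18, 19, 38, 57, 114, 171, 342.
Compute 73^d (mod 361) for the divisors d until we hit 1:
73^1 ≡ 73 (mod 361)
73^2 ≡ 275 (mod 361)
73^3 ≡ 220 (mod 361)
73^6 ≡ 26 (mod 361)
73^9 ≡ 305 (mod 361)
73^18 ≡ 248 (mod 361)
73^19 ≡ 54 (mod 361)
73^38 ≡ 28 (mod 361)
73^57 ≡ 68 (mod 361)
73^114 ≡ 292 (mod 361)
73^171 ≡ 1 (mod 361) ✓
The smallest such exponent is 171, so the order of 73 is 171.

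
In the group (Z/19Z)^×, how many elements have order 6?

φ(19) = 19 − 1 = 18 = 2 · 3^2.
In a cyclic group of order 18, there are φ(d) elements of order d for each divisor d of 18, and zero for non-divisors.
6 = 2 · 3 divides 18, and φ(6) = 2.

2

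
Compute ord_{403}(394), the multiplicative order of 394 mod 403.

30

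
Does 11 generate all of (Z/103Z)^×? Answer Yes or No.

Yes

φ(103) = 103 − 1 = 102 = 2 · 3 · 17.
An element g generates (Z/103Z)^× iff g^(102/q) ≢ 1 (mod 103) for each prime q ∈ {2, 3, 17}.
11^51 ≡ 102 (mod 103)  [q = 2: ≢ 1 ✓]
11^34 ≡ 56 (mod 103)  [q = 3: ≢ 1 ✓]
11^6 ≡ 64 (mod 103)  [q = 17: ≢ 1 ✓]
None equal 1, so ord_103(11) = 102: 11 is a primitive root.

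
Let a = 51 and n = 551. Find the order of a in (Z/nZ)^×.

The order of 51 must divide φ(551) = φ(19·29) = (19−1)·(29−1) = 18·28 = 504 = 2^3 · 3^2 · 7.
Divisors of 504: 1, 2, 3, 4, 6, 7, 8, 9, 12, 14, 18, 21, 24, 28, 36, 42, 56, 63, 72, 84, 126, 168, 252, 504.
Compute 51^d (mod 551) for the divisors d until we hit 1:
51^1 ≡ 51
51^2 ≡ 397
51^3 ≡ 411
51^4 ≡ 23
51^6 ≡ 315
51^7 ≡ 86
51^8 ≡ 529
51^9 ≡ 531
51^12 ≡ 45
51^14 ≡ 233
51^18 ≡ 400
51^21 ≡ 202
51^24 ≡ 372
51^28 ≡ 291
51^36 ≡ 210
51^42 ≡ 30
51^56 ≡ 378
51^63 ≡ 550
51^72 ≡ 20
51^84 ≡ 349
51^126 ≡ 1
The smallest such exponent is 126, so the order of 51 is 126.

126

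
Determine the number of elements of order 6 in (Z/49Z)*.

φ(49) = φ(7^2) = 7·(7−1) = 42 = 2 · 3 · 7.
In a cyclic group of order 42, there are φ(d) elements of order d for each divisor d of 42, and zero for non-divisors.
6 = 2 · 3 divides 42, and φ(6) = 2.

2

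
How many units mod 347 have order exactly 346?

172

φ(347) = 347 − 1 = 346 = 2 · 173.
(Z/347Z)^× is cyclic (|G| = 346); a cyclic group of order m has exactly φ(d) elements of each order d | m, and none otherwise.
346 = 2 · 173 divides 346, and φ(346) = 172.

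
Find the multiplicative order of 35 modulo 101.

Since 35 ∈ (Z/101Z)^×, its order divides φ(101) = 101 − 1 = 100 = 2^2 · 5^2.
Divisors of 100: 1, 2, 4, 5, 10, 20, 25, 50, 100.
Test each divisor d:
35^1 ≡ 35 (mod 101)
35^2 ≡ 13 (mod 101)
35^4 ≡ 68 (mod 101)
35^5 ≡ 57 (mod 101)
35^10 ≡ 17 (mod 101)
35^20 ≡ 87 (mod 101)
35^25 ≡ 10 (mod 101)
35^50 ≡ 100 (mod 101)
35^100 ≡ 1 (mod 101) ✓
So ord_101(35) = 100.

100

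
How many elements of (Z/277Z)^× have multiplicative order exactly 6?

φ(277) = 277 − 1 = 276 = 2^2 · 3 · 23.
(Z/277Z)^× is cyclic (|G| = 276); a cyclic group of order m has exactly φ(d) elements of each order d | m, and none otherwise.
6 = 2 · 3 divides 276, and φ(6) = 2.

2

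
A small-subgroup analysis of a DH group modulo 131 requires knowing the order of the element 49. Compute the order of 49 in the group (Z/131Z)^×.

65

By Lagrange's theorem, ord_131(49) divides φ(131) = 131 − 1 = 130 = 2 · 5 · 13.
Divisors of 130: 1, 2, 5, 10, 13, 26, 65, 130.
Evaluate successive powers at the divisors of 130:
49^1 ≡ 49 (mod 131)
49^2 ≡ 43 (mod 131)
49^5 ≡ 80 (mod 131)
49^10 ≡ 112 (mod 131)
49^13 ≡ 53 (mod 131)
49^26 ≡ 58 (mod 131)
49^65 ≡ 1 (mod 131) ✓
Hence ord(49) = 65.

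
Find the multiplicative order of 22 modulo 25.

Since 22 ∈ (Z/25Z)^×, its order divides φ(25) = φ(5^2) = 5·(5−1) = 20 = 2^2 · 5.
Divisors of 20: 1, 2, 4, 5, 10, 20.
Evaluate successive powers at the divisors of 20:
22^1 ≡ 22
22^2 ≡ 9
22^4 ≡ 6
22^5 ≡ 7
22^10 ≡ 24
22^20 ≡ 1
So ord_25(22) = 20.

20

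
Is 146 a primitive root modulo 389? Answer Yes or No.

φ(389) = 389 − 1 = 388 = 2^2 · 97.
146 is a primitive root mod 389 iff 146^(φ(389)/q) ≢ 1 for every prime q | φ(389), i.e. q ∈ {2, 97}.
146^194 ≡ 388 (mod 389)  [q = 2: ≢ 1 ✓]
146^4 ≡ 17 (mod 389)  [q = 97: ≢ 1 ✓]
All checks pass, so 146 has order 388 and is a primitive root modulo 389.

Yes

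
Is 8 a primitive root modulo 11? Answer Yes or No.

φ(11) = 11 − 1 = 10 = 2 · 5.
Test 8^(10/q) mod 11 for each prime factor q of 10:
8^5 ≡ 10 (mod 11)  [q = 2: ≢ 1 ✓]
8^2 ≡ 9 (mod 11)  [q = 5: ≢ 1 ✓]
All checks pass, so 8 has order 10 and is a primitive root modulo 11.

Yes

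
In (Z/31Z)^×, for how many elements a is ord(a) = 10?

4

φ(31) = 31 − 1 = 30 = 2 · 3 · 5.
(Z/31Z)^× is cyclic (|G| = 30); a cyclic group of order m has exactly φ(d) elements of each order d | m, and none otherwise.
10 = 2 · 5 divides 30, and φ(10) = 4.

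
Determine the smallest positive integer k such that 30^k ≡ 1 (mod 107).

53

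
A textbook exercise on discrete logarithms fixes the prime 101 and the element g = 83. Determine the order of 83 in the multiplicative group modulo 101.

The order of 83 must divide φ(101) = 101 − 1 = 100 = 2^2 · 5^2.
Divisors of 100: 1, 2, 4, 5, 10, 20, 25, 50, 100.
Test each divisor d:
83^1 ≡ 83 (mod 101)
83^2 ≡ 21 (mod 101)
83^4 ≡ 37 (mod 101)
83^5 ≡ 41 (mod 101)
83^10 ≡ 65 (mod 101)
83^20 ≡ 84 (mod 101)
83^25 ≡ 10 (mod 101)
83^50 ≡ 100 (mod 101)
83^100 ≡ 1 (mod 101) ✓
Therefore the multiplicative order of 83 modulo 101 is 100.

100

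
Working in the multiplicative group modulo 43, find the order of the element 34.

ord(34) | φ(43) = 43 − 1 = 42 = 2 · 3 · 7.
Divisors of 42: 1, 2, 3, 6, 7, 14, 21, 42.
Test each divisor d:
34^1 ≡ 34
34^2 ≡ 38
34^3 ≡ 2
34^6 ≡ 4
34^7 ≡ 7
34^14 ≡ 6
34^21 ≡ 42
34^42 ≡ 1
Hence ord(34) = 42.

42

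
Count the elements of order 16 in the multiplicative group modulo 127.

0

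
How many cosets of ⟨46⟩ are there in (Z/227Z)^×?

Since 46 ∈ (Z/227Z)^×, its order divides φ(227) = 227 − 1 = 226 = 2 · 113.
Divisors of 226: 1, 2, 113, 226.
Check 46^d mod 227 for each divisor in increasing order:
46^1 ≡ 46 (mod 227)
46^2 ≡ 73 (mod 227)
46^113 ≡ 226 (mod 227)
46^226 ≡ 1 (mod 227) ✓
Thus |⟨46⟩| = ord(46) = 226.
The index is φ(227) / ord(46) = 226 / 226 = 1.

1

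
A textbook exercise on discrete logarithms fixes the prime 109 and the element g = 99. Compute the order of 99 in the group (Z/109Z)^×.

108

By Lagrange's theorem, ord_109(99) divides φ(109) = 109 − 1 = 108 = 2^2 · 3^3.
Divisors of 108: 1, 2, 3, 4, 6, 9, 12, 18, 27, 36, 54, 108.
Evaluate successive powers at the divisors of 108:
99^1 ≡ 99 (mod 109)
99^2 ≡ 100 (mod 109)
99^3 ≡ 90 (mod 109)
99^4 ≡ 81 (mod 109)
99^6 ≡ 34 (mod 109)
99^9 ≡ 8 (mod 109)
99^12 ≡ 66 (mod 109)
99^18 ≡ 64 (mod 109)
99^27 ≡ 76 (mod 109)
99^36 ≡ 63 (mod 109)
99^54 ≡ 108 (mod 109)
99^108 ≡ 1 (mod 109) ✓
The smallest such exponent is 108, so the order of 99 is 108.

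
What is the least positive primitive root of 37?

2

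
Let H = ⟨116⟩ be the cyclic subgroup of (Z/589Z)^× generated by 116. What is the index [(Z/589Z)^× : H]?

6

ord(116) | φ(589) = φ(19·31) = (19−1)·(31−1) = 18·30 = 540 = 2^2 · 3^3 · 5.
Divisors of 540: 1, 2, 3, 4, 5, 6, 9, 10, 12, 15, 18, 20, 27, 30, 36, 45, 54, 60, 90, 108, 135, 180, 270, 540.
Evaluate successive powers at the divisors of 540:
116^1 ≡ 116 (mod 589)
116^2 ≡ 498 (mod 589)
116^3 ≡ 46 (mod 589)
116^4 ≡ 35 (mod 589)
116^5 ≡ 526 (mod 589)
116^6 ≡ 349 (mod 589)
116^9 ≡ 151 (mod 589)
116^10 ≡ 435 (mod 589)
116^12 ≡ 467 (mod 589)
116^15 ≡ 278 (mod 589)
116^18 ≡ 419 (mod 589)
116^20 ≡ 156 (mod 589)
116^27 ≡ 246 (mod 589)
116^30 ≡ 125 (mod 589)
116^36 ≡ 39 (mod 589)
116^45 ≡ 588 (mod 589)
116^54 ≡ 438 (mod 589)
116^60 ≡ 311 (mod 589)
116^90 ≡ 1 (mod 589) ✓
Thus |⟨116⟩| = ord(116) = 90.
Index = |(Z/589Z)^×| / |⟨116⟩| = 540 / 90 = 6.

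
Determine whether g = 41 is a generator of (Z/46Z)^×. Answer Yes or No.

No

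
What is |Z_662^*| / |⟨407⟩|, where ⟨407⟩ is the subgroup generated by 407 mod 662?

ord(407) | φ(662) = φ(2)·φ(331) = 1·330 = 330 = 2 · 3 · 5 · 11.
Divisors of 330: 1, 2, 3, 5, 6, 10, 11, 15, 22, 30, 33, 55, 66, 110, 165, 330.
Check 407^d mod 662 for each divisor in increasing order:
407^1 ≡ 407 (mod 662)
407^2 ≡ 149 (mod 662)
407^3 ≡ 401 (mod 662)
407^5 ≡ 169 (mod 662)
407^6 ≡ 597 (mod 662)
407^10 ≡ 95 (mod 662)
407^11 ≡ 269 (mod 662)
407^15 ≡ 167 (mod 662)
407^22 ≡ 203 (mod 662)
407^30 ≡ 85 (mod 662)
407^33 ≡ 323 (mod 662)
407^55 ≡ 31 (mod 662)
407^66 ≡ 395 (mod 662)
407^110 ≡ 299 (mod 662)
407^165 ≡ 1 (mod 662) ✓
Thus |⟨407⟩| = ord(407) = 165.
Index = |(Z/662Z)^×| / |⟨407⟩| = 330 / 165 = 2.

2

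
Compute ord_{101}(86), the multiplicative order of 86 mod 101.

100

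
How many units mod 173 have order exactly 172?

φ(173) = 173 − 1 = 172 = 2^2 · 43.
(Z/173Z)^× is cyclic (|G| = 172); a cyclic group of order m has exactly φ(d) elements of each order d | m, and none otherwise.
172 = 2^2 · 43 divides 172, and φ(172) = 84.

84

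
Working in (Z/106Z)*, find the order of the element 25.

26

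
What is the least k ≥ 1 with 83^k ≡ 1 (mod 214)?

53

The order of 83 must divide φ(214) = φ(2)·φ(107) = 1·106 = 106 = 2 · 53.
Divisors of 106: 1, 2, 53, 106.
Compute 83^d (mod 214) for the divisors d until we hit 1:
83^1 ≡ 83
83^2 ≡ 41
83^53 ≡ 1
Therefore the multiplicative order of 83 modulo 214 is 53.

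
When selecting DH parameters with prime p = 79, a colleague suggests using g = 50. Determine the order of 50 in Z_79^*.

39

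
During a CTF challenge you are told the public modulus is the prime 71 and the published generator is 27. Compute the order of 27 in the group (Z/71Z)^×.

The order of 27 must divide φ(71) = 71 − 1 = 70 = 2 · 5 · 7.
Divisors of 70: 1, 2, 5, 7, 10, 14, 35, 70.
Evaluate successive powers at the divisors of 70:
27^1 ≡ 27 (mod 71)
27^2 ≡ 19 (mod 71)
27^5 ≡ 20 (mod 71)
27^7 ≡ 25 (mod 71)
27^10 ≡ 45 (mod 71)
27^14 ≡ 57 (mod 71)
27^35 ≡ 1 (mod 71) ✓
So ord_71(27) = 35.

35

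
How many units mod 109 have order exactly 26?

φ(109) = 109 − 1 = 108 = 2^2 · 3^3.
Since (Z/109Z)^× is cyclic of order 108, the number of elements of order d is φ(d) when d | 108 and 0 otherwise.
Here 108 is not a multiple of 26, so there are no elements of order 26.

0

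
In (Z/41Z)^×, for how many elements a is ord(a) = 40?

16

φ(41) = 41 − 1 = 40 = 2^3 · 5.
Since (Z/41Z)^× is cyclic of order 40, the number of elements of order d is φ(d) when d | 40 and 0 otherwise.
40 = 2^3 · 5 divides 40, and φ(40) = 16.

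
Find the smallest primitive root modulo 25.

φ(25) = φ(5^2) = 5·(5−1) = 20 = 2^2 · 5.
Test candidates g = 2, 3, … against the prime factors q ∈ {2, 5} of φ(25): g is a generator iff g^(20/q) ≢ 1 for every such q.
g = 2: 2^10 ≡ 24; 2^4 ≡ 16 — none is 1, so 2 is a primitive root.
Hence the least primitive root of 25 is 2.

2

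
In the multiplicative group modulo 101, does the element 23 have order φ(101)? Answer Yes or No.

No

φ(101) = 101 − 1 = 100 = 2^2 · 5^2.
Test 23^(100/q) mod 101 for each prime factor q of 100:
23^50 ≡ 1 (mod 101)  [q = 2: ≡ 1 ✗]
23^20 ≡ 95 (mod 101)  [q = 5: ≢ 1 ✓]
The check at q = 2 fails, so 23 generates a proper subgroup.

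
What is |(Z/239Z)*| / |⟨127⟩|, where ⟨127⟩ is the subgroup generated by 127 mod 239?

2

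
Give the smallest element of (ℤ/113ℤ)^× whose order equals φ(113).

φ(113) = 113 − 1 = 112 = 2^4 · 7.
g is a primitive root iff g^(112/q) ≢ 1 (mod 113) for each prime q ∈ {2, 7}.
g = 2: 2^56 ≡ 1 — hits 1, so not a primitive root.
g = 3: 3^56 ≡ 112; 3^16 ≡ 49 — none is 1, so 3 is a primitive root.
Hence the least primitive root of 113 is 3.

3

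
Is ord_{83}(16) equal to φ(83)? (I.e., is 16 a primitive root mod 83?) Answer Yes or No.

No

φ(83) = 83 − 1 = 82 = 2 · 41.
It suffices to check that the order of 16 is not a proper divisor of 82: compute 16^(82/q) for q ∈ {2, 41}.
16^41 ≡ 1 (mod 83)  [q = 2: ≡ 1 ✗]
16^2 ≡ 7 (mod 83)  [q = 41: ≢ 1 ✓]
Since 16^41 ≡ 1, the order of 16 divides 41 < 82, so 16 is not a primitive root.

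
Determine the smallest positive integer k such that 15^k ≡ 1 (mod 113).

4

ord(15) | φ(113) = 113 − 1 = 112 = 2^4 · 7.
Divisors of 112: 1, 2, 4, 7, 8, 14, 16, 28, 56, 112.
Compute 15^d (mod 113) for the divisors d until we hit 1:
15^1 ≡ 15 (mod 113)
15^2 ≡ 112 (mod 113)
15^4 ≡ 1 (mod 113) ✓
Therefore the multiplicative order of 15 modulo 113 is 4.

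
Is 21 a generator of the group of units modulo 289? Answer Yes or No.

No

φ(289) = φ(17^2) = 17·(17−1) = 272 = 2^4 · 17.
21 is a primitive root mod 289 iff 21^(φ(289)/q) ≢ 1 for every prime q | φ(289), i.e. q ∈ {2, 17}.
21^136 ≡ 1 (mod 289)  [q = 2: ≡ 1 ✗]
21^16 ≡ 222 (mod 289)  [q = 17: ≢ 1 ✓]
Since 21^136 ≡ 1, the order of 21 divides 136 < 272, so 21 is not a primitive root.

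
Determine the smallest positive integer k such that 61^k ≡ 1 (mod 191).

190

Since 61 ∈ (Z/191Z)^×, its order divides φ(191) = 191 − 1 = 190 = 2 · 5 · 19.
Divisors of 190: 1, 2, 5, 10, 19, 38, 95, 190.
Check 61^d mod 191 for each divisor in increasing order:
61^1 ≡ 61
61^2 ≡ 92
61^5 ≡ 31
61^10 ≡ 6
61^19 ≡ 82
61^38 ≡ 39
61^95 ≡ 190
61^190 ≡ 1
Hence ord(61) = 190.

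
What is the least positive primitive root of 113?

φ(113) = 113 − 1 = 112 = 2^4 · 7.
g is a primitive root iff g^(112/q) ≢ 1 (mod 113) for each prime q ∈ {2, 7}.
g = 2: 2^56 ≡ 1 — hits 1, so not a primitive root.
g = 3: 3^56 ≡ 112; 3^16 ≡ 49 — none is 1, so 3 is a primitive root.
So 3 is the smallest generator of (Z/113Z)^×.

3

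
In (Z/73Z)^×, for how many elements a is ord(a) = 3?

φ(73) = 73 − 1 = 72 = 2^3 · 3^2.
(Z/73Z)^× is cyclic (|G| = 72); a cyclic group of order m has exactly φ(d) elements of each order d | m, and none otherwise.
3 | 72, and φ(3) = 3 − 1 = 2.

2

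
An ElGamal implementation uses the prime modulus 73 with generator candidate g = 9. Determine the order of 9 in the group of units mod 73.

The order of 9 must divide φ(73) = 73 − 1 = 72 = 2^3 · 3^2.
Divisors of 72: 1, 2, 3, 4, 6, 8, 9, 12, 18, 24, 36, 72.
Check 9^d mod 73 for each divisor in increasing order:
9^1 ≡ 9
9^2 ≡ 8
9^3 ≡ 72
9^4 ≡ 64
9^6 ≡ 1
Therefore the multiplicative order of 9 modulo 73 is 6.

6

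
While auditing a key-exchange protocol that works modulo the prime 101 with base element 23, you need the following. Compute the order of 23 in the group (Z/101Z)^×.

50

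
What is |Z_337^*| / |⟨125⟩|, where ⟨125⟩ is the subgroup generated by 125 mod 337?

3

By Lagrange's theorem, ord_337(125) divides φ(337) = 337 − 1 = 336 = 2^4 · 3 · 7.
Divisors of 336: 1, 2, 3, 4, 6, 7, 8, 12, 14, 16, 21, 24, 28, 42, 48, 56, 84, 112, 168, 336.
Compute 125^d (mod 337) for the divisors d until we hit 1:
125^1 ≡ 125
125^2 ≡ 123
125^3 ≡ 210
125^4 ≡ 301
125^6 ≡ 290
125^7 ≡ 191
125^8 ≡ 285
125^12 ≡ 187
125^14 ≡ 85
125^16 ≡ 8
125^21 ≡ 59
125^24 ≡ 258
125^28 ≡ 148
125^42 ≡ 111
125^48 ≡ 175
125^56 ≡ 336
125^84 ≡ 189
125^112 ≡ 1
Thus |⟨125⟩| = ord(125) = 112.
[(Z/337Z)^× : ⟨125⟩] = 336/112 = 3.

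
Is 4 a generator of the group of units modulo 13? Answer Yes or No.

No

φ(13) = 13 − 1 = 12 = 2^2 · 3.
4 is a primitive root mod 13 iff 4^(φ(13)/q) ≢ 1 for every prime q | φ(13), i.e. q ∈ {2, 3}.
4^6 ≡ 1 (mod 13)  [q = 2: ≡ 1 ✗]
4^4 ≡ 9 (mod 13)  [q = 3: ≢ 1 ✓]
Since 4^6 ≡ 1, the order of 4 divides 6 < 12, so 4 is not a primitive root.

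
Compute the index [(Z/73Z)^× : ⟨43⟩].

ord(43) | φ(73) = 73 − 1 = 72 = 2^3 · 3^2.
Divisors of 72: 1, 2, 3, 4, 6, 8, 9, 12, 18, 24, 36, 72.
Test each divisor d:
43^1 ≡ 43 (mod 73)
43^2 ≡ 24 (mod 73)
43^3 ≡ 10 (mod 73)
43^4 ≡ 65 (mod 73)
43^6 ≡ 27 (mod 73)
43^8 ≡ 64 (mod 73)
43^9 ≡ 51 (mod 73)
43^12 ≡ 72 (mod 73)
43^18 ≡ 46 (mod 73)
43^24 ≡ 1 (mod 73) ✓
Thus |⟨43⟩| = ord(43) = 24.
The index is φ(73) / ord(43) = 72 / 24 = 3.

3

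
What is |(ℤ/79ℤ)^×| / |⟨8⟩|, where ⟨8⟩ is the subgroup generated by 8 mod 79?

Since 8 ∈ (Z/79Z)^×, its order divides φ(79) = 79 − 1 = 78 = 2 · 3 · 13.
Divisors of 78: 1, 2, 3, 6, 13, 26, 39, 78.
Compute 8^d (mod 79) for the divisors d until we hit 1:
8^1 ≡ 8 (mod 79)
8^2 ≡ 64 (mod 79)
8^3 ≡ 38 (mod 79)
8^6 ≡ 22 (mod 79)
8^13 ≡ 1 (mod 79) ✓
So ord_79(8) = 13, hence |⟨8⟩| = 13.
[(Z/79Z)^× : ⟨8⟩] = 78/13 = 6.

6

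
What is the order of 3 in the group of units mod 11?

By Lagrange's theorem, ord_11(3) divides φ(11) = 11 − 1 = 10 = 2 · 5.
Divisors of 10: 1, 2, 5, 10.
Compute 3^d (mod 11) for the divisors d until we hit 1:
3^1 ≡ 3 (mod 11)
3^2 ≡ 9 (mod 11)
3^5 ≡ 1 (mod 11) ✓
The smallest such exponent is 5, so the order of 3 is 5.

5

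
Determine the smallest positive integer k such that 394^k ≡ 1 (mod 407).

180

The order of 394 must divide φ(407) = φ(11·37) = (11−1)·(37−1) = 10·36 = 360 = 2^3 · 3^2 · 5.
Divisors of 360: 1, 2, 3, 4, 5, 6, 8, 9, 10, 12, 15, 18, 20, 24, 30, 36, 40, 45, 60, 72, 90, 120, 180, 360.
Evaluate successive powers at the divisors of 360:
394^1 ≡ 394 (mod 407)
394^2 ≡ 169 (mod 407)
394^3 ≡ 245 (mod 407)
394^4 ≡ 71 (mod 407)
394^5 ≡ 298 (mod 407)
394^6 ≡ 196 (mod 407)
394^8 ≡ 157 (mod 407)
394^9 ≡ 401 (mod 407)
394^10 ≡ 78 (mod 407)
394^12 ≡ 158 (mod 407)
394^15 ≡ 45 (mod 407)
394^18 ≡ 36 (mod 407)
394^20 ≡ 386 (mod 407)
394^24 ≡ 137 (mod 407)
394^30 ≡ 397 (mod 407)
394^36 ≡ 75 (mod 407)
394^40 ≡ 34 (mod 407)
394^45 ≡ 364 (mod 407)
394^60 ≡ 100 (mod 407)
394^72 ≡ 334 (mod 407)
394^90 ≡ 221 (mod 407)
394^120 ≡ 232 (mod 407)
394^180 ≡ 1 (mod 407) ✓
The smallest such exponent is 180, so the order of 394 is 180.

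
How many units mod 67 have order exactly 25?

0

φ(67) = 67 − 1 = 66 = 2 · 3 · 11.
In a cyclic group of order 66, there are φ(d) elements of order d for each divisor d of 66, and zero for non-divisors.
Since 25 ∤ 66, the count is 0.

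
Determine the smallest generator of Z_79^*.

3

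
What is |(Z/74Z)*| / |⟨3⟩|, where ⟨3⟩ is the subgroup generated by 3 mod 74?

2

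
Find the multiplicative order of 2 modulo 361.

342

The order of 2 must divide φ(361) = φ(19^2) = 19·(19−1) = 342 = 2 · 3^2 · 19.
Divisors of 342: 1, 2, 3, 6, 9, 18, 19, 38, 57, 114, 171, 342.
Test each divisor d:
2^1 ≡ 2 (mod 361)
2^2 ≡ 4 (mod 361)
2^3 ≡ 8 (mod 361)
2^6 ≡ 64 (mod 361)
2^9 ≡ 151 (mod 361)
2^18 ≡ 58 (mod 361)
2^19 ≡ 116 (mod 361)
2^38 ≡ 99 (mod 361)
2^57 ≡ 293 (mod 361)
2^114 ≡ 292 (mod 361)
2^171 ≡ 360 (mod 361)
2^342 ≡ 1 (mod 361) ✓
Hence ord(2) = 342.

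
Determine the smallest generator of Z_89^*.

φ(89) = 89 − 1 = 88 = 2^3 · 11.
g is a primitive root iff g^(88/q) ≢ 1 (mod 89) for each prime q ∈ {2, 11}.
g = 2: 2^44 ≡ 1 — hits 1, so not a primitive root.
g = 3: 3^44 ≡ 88; 3^8 ≡ 64 — none is 1, so 3 is a primitive root.
Hence the least primitive root of 89 is 3.

3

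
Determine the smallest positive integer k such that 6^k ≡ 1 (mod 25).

By Lagrange's theorem, ord_25(6) divides φ(25) = φ(5^2) = 5·(5−1) = 20 = 2^2 · 5.
Divisors of 20: 1, 2, 4, 5, 10, 20.
Test each divisor d:
6^1 ≡ 6
6^2 ≡ 11
6^4 ≡ 21
6^5 ≡ 1
The smallest such exponent is 5, so the order of 6 is 5.

5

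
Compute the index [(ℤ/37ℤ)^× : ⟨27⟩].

6

Since 27 ∈ (Z/37Z)^×, its order divides φ(37) = 37 − 1 = 36 = 2^2 · 3^2.
Divisors of 36: 1, 2, 3, 4, 6, 9, 12, 18, 36.
Test each divisor d:
27^1 ≡ 27 (mod 37)
27^2 ≡ 26 (mod 37)
27^3 ≡ 36 (mod 37)
27^4 ≡ 10 (mod 37)
27^6 ≡ 1 (mod 37) ✓
The order of 27 is 6, so the subgroup it generates has 6 elements.
The index is φ(37) / ord(27) = 36 / 6 = 6.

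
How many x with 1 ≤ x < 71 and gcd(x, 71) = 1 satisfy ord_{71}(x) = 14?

φ(71) = 71 − 1 = 70 = 2 · 5 · 7.
Since (Z/71Z)^× is cyclic of order 70, the number of elements of order d is φ(d) when d | 70 and 0 otherwise.
14 = 2 · 7 divides 70, and φ(14) = 6.

6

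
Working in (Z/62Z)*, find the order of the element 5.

The order of 5 must divide φ(62) = φ(2)·φ(31) = 1·30 = 30 = 2 · 3 · 5.
Divisors of 30: 1, 2, 3, 5, 6, 10, 15, 30.
Check 5^d mod 62 for each divisor in increasing order:
5^1 ≡ 5
5^2 ≡ 25
5^3 ≡ 1
The smallest such exponent is 3, so the order of 5 is 3.

3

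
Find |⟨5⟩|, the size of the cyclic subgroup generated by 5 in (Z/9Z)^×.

6

Since 5 ∈ (Z/9Z)^×, its order divides φ(9) = φ(3^2) = 3·(3−1) = 6 = 2 · 3.
Divisors of 6: 1, 2, 3, 6.
Evaluate successive powers at the divisors of 6:
5^1 ≡ 5 (mod 9)
5^2 ≡ 7 (mod 9)
5^3 ≡ 8 (mod 9)
5^6 ≡ 1 (mod 9) ✓
Hence ord(5) = 6.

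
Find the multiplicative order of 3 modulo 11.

5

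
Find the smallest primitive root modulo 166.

5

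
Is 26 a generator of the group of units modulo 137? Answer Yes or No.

φ(137) = 137 − 1 = 136 = 2^3 · 17.
An element g generates (Z/137Z)^× iff g^(136/q) ≢ 1 (mod 137) for each prime q ∈ {2, 17}.
26^68 ≡ 136 (mod 137)  [q = 2: ≢ 1 ✓]
26^8 ≡ 122 (mod 137)  [q = 17: ≢ 1 ✓]
None equal 1, so ord_137(26) = 136: 26 is a primitive root.

Yes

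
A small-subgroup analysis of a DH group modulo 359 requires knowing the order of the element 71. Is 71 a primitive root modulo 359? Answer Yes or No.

Yes

φ(359) = 359 − 1 = 358 = 2 · 179.
71 is a primitive root mod 359 iff 71^(φ(359)/q) ≢ 1 for every prime q | φ(359), i.e. q ∈ {2, 179}.
71^179 ≡ 358 (mod 359)  [q = 2: ≢ 1 ✓]
71^2 ≡ 15 (mod 359)  [q = 179: ≢ 1 ✓]
Every test exponent gives a nontrivial residue, hence 71 generates the full group.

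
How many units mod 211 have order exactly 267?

0

φ(211) = 211 − 1 = 210 = 2 · 3 · 5 · 7.
(Z/211Z)^× is cyclic (|G| = 210); a cyclic group of order m has exactly φ(d) elements of each order d | m, and none otherwise.
Here 210 is not a multiple of 267, so there are no elements of order 267.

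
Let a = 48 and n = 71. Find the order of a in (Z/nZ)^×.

The order of 48 must divide φ(71) = 71 − 1 = 70 = 2 · 5 · 7.
Divisors of 70: 1, 2, 5, 7, 10, 14, 35, 70.
Test each divisor d:
48^1 ≡ 48 (mod 71)
48^2 ≡ 32 (mod 71)
48^5 ≡ 20 (mod 71)
48^7 ≡ 1 (mod 71) ✓
The smallest such exponent is 7, so the order of 48 is 7.

7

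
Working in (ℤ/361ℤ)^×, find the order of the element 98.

Since 98 ∈ (Z/361Z)^×, its order divides φ(361) = φ(19^2) = 19·(19−1) = 342 = 2 · 3^2 · 19.
Divisors of 342: 1, 2, 3, 6, 9, 18, 19, 38, 57, 114, 171, 342.
Check 98^d mod 361 for each divisor in increasing order:
98^1 ≡ 98 (mod 361)
98^2 ≡ 218 (mod 361)
98^3 ≡ 65 (mod 361)
98^6 ≡ 254 (mod 361)
98^9 ≡ 265 (mod 361)
98^18 ≡ 191 (mod 361)
98^19 ≡ 307 (mod 361)
98^38 ≡ 28 (mod 361)
98^57 ≡ 293 (mod 361)
98^114 ≡ 292 (mod 361)
98^171 ≡ 360 (mod 361)
98^342 ≡ 1 (mod 361) ✓
Hence ord(98) = 342.

342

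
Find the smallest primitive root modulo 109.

φ(109) = 109 − 1 = 108 = 2^2 · 3^3.
g is a primitive root iff g^(108/q) ≢ 1 (mod 109) for each prime q ∈ {2, 3}.
g = 2: 2^54 ≡ 108; 2^36 ≡ 1 — hits 1, so not a primitive root.
g = 3: 3^54 ≡ 1 — hits 1, so not a primitive root.
g = 4: 4^54 ≡ 1 — hits 1, so not a primitive root.
g = 5: 5^54 ≡ 1 — hits 1, so not a primitive root.
g = 6: 6^54 ≡ 108; 6^36 ≡ 63 — none is 1, so 6 is a primitive root.
So 6 is the smallest generator of (Z/109Z)^×.

6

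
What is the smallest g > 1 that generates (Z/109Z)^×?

φ(109) = 109 − 1 = 108 = 2^2 · 3^3.
Test candidates g = 2, 3, … against the prime factors q ∈ {2, 3} of φ(109): g is a generator iff g^(108/q) ≢ 1 for every such q.
g = 2: 2^54 ≡ 108; 2^36 ≡ 1 — hits 1, so not a primitive root.
g = 3: 3^54 ≡ 1 — hits 1, so not a primitive root.
g = 4: 4^54 ≡ 1 — hits 1, so not a primitive root.
g = 5: 5^54 ≡ 1 — hits 1, so not a primitive root.
g = 6: 6^54 ≡ 108; 6^36 ≡ 63 — none is 1, so 6 is a primitive root.
So 6 is the smallest generator of (Z/109Z)^×.

6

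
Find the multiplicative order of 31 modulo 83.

The order of 31 must divide φ(83) = 83 − 1 = 82 = 2 · 41.
Divisors of 82: 1, 2, 41, 82.
Evaluate successive powers at the divisors of 82:
31^1 ≡ 31 (mod 83)
31^2 ≡ 48 (mod 83)
31^41 ≡ 1 (mod 83) ✓
Hence ord(31) = 41.

41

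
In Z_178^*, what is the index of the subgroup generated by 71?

2

Since 71 ∈ (Z/178Z)^×, its order divides φ(178) = φ(2)·φ(89) = 1·88 = 88 = 2^3 · 11.
Divisors of 88: 1, 2, 4, 8, 11, 22, 44, 88.
Test each divisor d:
71^1 ≡ 71 (mod 178)
71^2 ≡ 57 (mod 178)
71^4 ≡ 45 (mod 178)
71^8 ≡ 67 (mod 178)
71^11 ≡ 55 (mod 178)
71^22 ≡ 177 (mod 178)
71^44 ≡ 1 (mod 178) ✓
The order of 71 is 44, so the subgroup it generates has 44 elements.
[(Z/178Z)^× : ⟨71⟩] = 88/44 = 2.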